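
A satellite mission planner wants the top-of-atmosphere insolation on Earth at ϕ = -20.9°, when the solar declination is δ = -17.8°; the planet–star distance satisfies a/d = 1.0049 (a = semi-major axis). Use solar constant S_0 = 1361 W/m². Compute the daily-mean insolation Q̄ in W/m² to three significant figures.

Q̄ ≈ 467 W/m²

cos h₀ = −tan(-20.9°) tan(-17.800°) = -0.1226, h₀ = 1.6937 rad.
Bracket: h₀ sin ϕ sin δ + cos ϕ cos δ sin h₀ = 1.6937×-0.35674×-0.30570 + 0.93420×0.95213×0.99246 = 0.184707 + 0.882773 = 1.067480.
Inverse-square distance factor (a/d)² = 1.0049² = 1.009824.
Q̄ = (S_0/π) × 1.009824 × [bracket] = (1361/π) × 1.009824 × 1.067480 = 467.0 W/m².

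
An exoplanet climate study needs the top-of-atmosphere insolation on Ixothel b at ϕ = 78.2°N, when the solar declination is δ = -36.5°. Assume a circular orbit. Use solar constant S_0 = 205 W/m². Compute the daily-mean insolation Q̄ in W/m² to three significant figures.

Q̄ ≈ 0.00 W/m²

cos h₀ = −tan(+78.2°) tan(-36.500°) = 3.5420 ≥ 1 ⇒ polar night, h₀ = 0 and Q̄ = 0.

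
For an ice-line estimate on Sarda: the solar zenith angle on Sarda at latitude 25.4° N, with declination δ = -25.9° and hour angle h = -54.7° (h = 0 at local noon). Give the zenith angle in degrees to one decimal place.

θ_z = 73.6°

cos θ_z = sin ϕ sin δ + cos ϕ cos δ cos h = -0.187360 + 0.469568 = 0.282208.
θ_z = arccos(0.282208) = 73.6°.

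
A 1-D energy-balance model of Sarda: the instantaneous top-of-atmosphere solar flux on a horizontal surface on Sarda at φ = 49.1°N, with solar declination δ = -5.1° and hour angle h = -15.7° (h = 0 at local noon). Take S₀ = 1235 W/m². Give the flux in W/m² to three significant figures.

cos θ_z = sin φ sin δ + cos φ cos δ cos h = -0.067191 + 0.627818 = 0.560627.
Flux = S₀ · cos θ_z = 1235 × 0.560627 = 692.4 W/m².

692 W/m²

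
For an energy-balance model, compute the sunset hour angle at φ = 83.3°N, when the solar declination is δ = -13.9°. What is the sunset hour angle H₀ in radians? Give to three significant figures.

cos H₀ = −tan φ · tan δ = 2.1067 ≥ 1, so the Sun never rises (polar night) and H₀ = 0.

H₀ = 0.00 rad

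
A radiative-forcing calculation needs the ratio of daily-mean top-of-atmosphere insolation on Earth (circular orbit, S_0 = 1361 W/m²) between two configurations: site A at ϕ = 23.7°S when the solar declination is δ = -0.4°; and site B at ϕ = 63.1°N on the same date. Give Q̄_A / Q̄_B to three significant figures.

Q̄_A / Q̄_B ≈ 2.08

— Configuration A (ϕ=-23.7°):
cos h₀ = −tan(-23.7°) tan(-0.400°) = -0.0031, h₀ = 1.5739 rad.
Bracket: h₀ sin ϕ sin δ + cos ϕ cos δ sin h₀ = 1.5739×-0.40195×-0.00698 + 0.91566×0.99998×1.00000 = 0.004416 + 0.915642 = 0.920058.
Q̄ = (S_0/π) × [bracket] = (1361/π) × 0.920058 = 398.59 W/m².
— Configuration B (ϕ=+63.1°):
cos h₀ = −tan(+63.1°) tan(-0.400°) = 0.0138, h₀ = 1.5570 rad.
Bracket: h₀ sin ϕ sin δ + cos ϕ cos δ sin h₀ = 1.5570×0.89180×-0.00698 + 0.45243×0.99998×0.99991 = -0.009692 + 0.452380 = 0.442688.
Q̄ = (S_0/π) × [bracket] = (1361/π) × 0.442688 = 191.78 W/m².
Ratio Q̄_A / Q̄_B = 398.59 / 191.78 = 2.078.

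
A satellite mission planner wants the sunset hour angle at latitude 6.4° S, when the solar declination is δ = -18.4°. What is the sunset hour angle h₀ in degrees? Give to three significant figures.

cos h₀ = −tan ϕ · tan δ = −tan(-6.4°) × tan(-18.400°) = -0.0373, so h₀ = 1.6081 rad = 92.14°.

h₀ = 92.1°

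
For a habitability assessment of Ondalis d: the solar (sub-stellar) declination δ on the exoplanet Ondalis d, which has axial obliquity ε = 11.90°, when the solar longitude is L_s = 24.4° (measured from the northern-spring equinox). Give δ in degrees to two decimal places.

δ = +4.89°

sin δ = sin ε · sin L_s = sin 11.90° × sin 24.4° = 0.085184.
δ = arcsin(0.085184) = +4.89°.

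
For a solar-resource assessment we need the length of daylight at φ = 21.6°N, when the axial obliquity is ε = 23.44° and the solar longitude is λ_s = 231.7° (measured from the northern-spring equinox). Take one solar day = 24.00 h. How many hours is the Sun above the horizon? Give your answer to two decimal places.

Solar declination: sin δ = sin ε · sin λ_s = sin 23.44° × sin 231.7° = -0.31218, so δ = -18.190°.
cos H₀ = −tan φ · tan δ = −tan(+21.6°) × tan(-18.190°) = 0.1301, so H₀ = 1.4403 rad = 82.52°.
Daylight = 2H₀/(2π) × 24.00 h = (1.4403/π) × 24.00 = 11.00 h.

11.00 h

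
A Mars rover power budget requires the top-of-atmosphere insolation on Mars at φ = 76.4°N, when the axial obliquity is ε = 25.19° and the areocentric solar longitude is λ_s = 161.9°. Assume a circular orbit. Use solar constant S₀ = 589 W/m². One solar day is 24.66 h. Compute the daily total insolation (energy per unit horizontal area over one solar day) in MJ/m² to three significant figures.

7.85 MJ/m²

sin δ = sin 25.19° × sin 161.9° = 0.13223, so δ = +7.599°.
cos H₀ = −tan(+76.4°) tan(+7.599°) = -0.5514, H₀ = 2.1549 rad.
Bracket: H₀ sin φ sin δ + cos φ cos δ sin H₀ = 2.1549×0.97196×0.13223 + 0.23514×0.99122×0.83423 = 0.276953 + 0.194439 = 0.471392.
Q̄ = (S₀/π) × [bracket] = (589/π) × 0.471392 = 88.379 W/m².
Daily total = Q̄ × 24.66 h × 3600 s/h = 88.379 × 24.66 × 3600 / 10⁶ = 7.846 MJ/m².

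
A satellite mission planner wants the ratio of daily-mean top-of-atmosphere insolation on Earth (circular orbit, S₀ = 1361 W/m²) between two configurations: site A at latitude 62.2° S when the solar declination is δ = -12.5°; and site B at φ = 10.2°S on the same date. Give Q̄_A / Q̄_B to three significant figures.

— Configuration A (φ=-62.2°):
cos H₀ = −tan(-62.2°) tan(-12.500°) = -0.4205, H₀ = 2.0048 rad.
Bracket: H₀ sin φ sin δ + cos φ cos δ sin H₀ = 2.0048×-0.88458×-0.21644 + 0.46639×0.97630×0.90730 = 0.383836 + 0.413127 = 0.796963.
Q̄ = (S₀/π) × [bracket] = (1361/π) × 0.796963 = 345.26 W/m².
— Configuration B (φ=-10.2°):
cos H₀ = −tan(-10.2°) tan(-12.500°) = -0.0399, H₀ = 1.6107 rad.
Bracket: H₀ sin φ sin δ + cos φ cos δ sin H₀ = 1.6107×-0.17708×-0.21644 + 0.98420×0.97630×0.99920 = 0.061734 + 0.960106 = 1.021840.
Q̄ = (S₀/π) × [bracket] = (1361/π) × 1.021840 = 442.68 W/m².
Ratio Q̄_A / Q̄_B = 345.26 / 442.68 = 0.7799.

Q̄_A / Q̄_B ≈ 0.780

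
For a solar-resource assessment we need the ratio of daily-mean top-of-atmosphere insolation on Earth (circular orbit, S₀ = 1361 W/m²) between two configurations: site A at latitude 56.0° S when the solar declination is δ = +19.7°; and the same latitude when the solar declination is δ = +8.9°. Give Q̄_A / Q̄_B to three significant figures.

— Configuration A (φ=-56.0°):
cos H₀ = −tan(-56.0°) tan(+19.700°) = 0.5308, H₀ = 1.0112 rad.
Bracket: H₀ sin φ sin δ + cos φ cos δ sin H₀ = 1.0112×-0.82904×0.33710 + 0.55919×0.94147×0.84748 = -0.282599 + 0.446165 = 0.163566.
Q̄ = (S₀/π) × [bracket] = (1361/π) × 0.163566 = 70.860 W/m².
— Configuration B (φ=-56.0°):
cos H₀ = −tan(-56.0°) tan(+8.900°) = 0.2322, H₀ = 1.3365 rad.
Bracket: H₀ sin φ sin δ + cos φ cos δ sin H₀ = 1.3365×-0.82904×0.15471 + 0.55919×0.98796×0.97268 = -0.171421 + 0.537364 = 0.365943.
Q̄ = (S₀/π) × [bracket] = (1361/π) × 0.365943 = 158.53 W/m².
Ratio Q̄_A / Q̄_B = 70.860 / 158.53 = 0.4470.

Q̄_A / Q̄_B ≈ 0.447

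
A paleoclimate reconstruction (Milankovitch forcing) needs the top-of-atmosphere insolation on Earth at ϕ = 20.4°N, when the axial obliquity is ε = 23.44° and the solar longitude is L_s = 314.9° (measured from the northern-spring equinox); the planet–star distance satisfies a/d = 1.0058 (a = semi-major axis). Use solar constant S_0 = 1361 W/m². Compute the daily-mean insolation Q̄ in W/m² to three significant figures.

Solar declination: sin δ = sin ε · sin L_s = sin 23.44° × sin 314.9° = -0.28177, so δ = -16.366°.
cos h₀ = −tan(+20.4°) tan(-16.366°) = 0.1092, h₀ = 1.4614 rad.
Bracket: h₀ sin ϕ sin δ + cos ϕ cos δ sin h₀ = 1.4614×0.34857×-0.28177 + 0.93728×0.95948×0.99402 = -0.143534 + 0.893924 = 0.750390.
Inverse-square distance factor (a/d)² = 1.0058² = 1.011634.
Q̄ = (S_0/π) × 1.011634 × [bracket] = (1361/π) × 1.011634 × 0.750390 = 328.9 W/m².

Q̄ ≈ 329 W/m²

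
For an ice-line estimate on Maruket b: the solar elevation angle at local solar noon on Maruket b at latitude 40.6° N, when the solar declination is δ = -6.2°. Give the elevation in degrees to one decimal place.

At local noon the hour angle is zero, so the zenith angle equals |φ − δ| = |+40.6° − (-6.200°)| = 46.800°.
Elevation = 90° − 46.800° = 43.2°.

43.2°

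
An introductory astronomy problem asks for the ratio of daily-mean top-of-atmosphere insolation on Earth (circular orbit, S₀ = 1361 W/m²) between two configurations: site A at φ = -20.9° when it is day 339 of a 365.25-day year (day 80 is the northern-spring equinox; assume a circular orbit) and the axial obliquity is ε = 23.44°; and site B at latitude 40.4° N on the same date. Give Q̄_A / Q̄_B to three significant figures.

— Configuration A (φ=-20.9°):
Solar longitude: λ_s = 360° × (339 − 80)/365.25 = 255.277°.
sin δ = sin 23.44° × sin 255.277° = -0.38473, so δ = -22.627°.
cos H₀ = −tan(-20.9°) tan(-22.627°) = -0.1592, H₀ = 1.7306 rad.
Bracket: H₀ sin φ sin δ + cos φ cos δ sin H₀ = 1.7306×-0.35674×-0.38473 + 0.93420×0.92303×0.98725 = 0.237522 + 0.851300 = 1.088822.
Q̄ = (S₀/π) × [bracket] = (1361/π) × 1.088822 = 471.70 W/m².
— Configuration B (φ=+40.4°):
cos H₀ = −tan(+40.4°) tan(-22.627°) = 0.3547, H₀ = 1.2082 rad.
Bracket: H₀ sin φ sin δ + cos φ cos δ sin H₀ = 1.2082×0.64812×-0.38473 + 0.76154×0.92303×0.93497 = -0.301266 + 0.657213 = 0.355947.
Q̄ = (S₀/π) × [bracket] = (1361/π) × 0.355947 = 154.20 W/m².
Ratio Q̄_A / Q̄_B = 471.70 / 154.20 = 3.059.

Q̄_A / Q̄_B ≈ 3.06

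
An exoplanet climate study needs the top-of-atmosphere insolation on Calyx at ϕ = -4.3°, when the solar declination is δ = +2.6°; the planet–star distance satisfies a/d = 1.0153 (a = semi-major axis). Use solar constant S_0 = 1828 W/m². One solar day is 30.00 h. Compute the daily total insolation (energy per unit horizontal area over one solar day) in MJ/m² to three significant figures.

cos h₀ = −tan(-4.3°) tan(+2.600°) = 0.0034, h₀ = 1.5674 rad.
Bracket: h₀ sin ϕ sin δ + cos ϕ cos δ sin h₀ = 1.5674×-0.07498×0.04536 + 0.99719×0.99897×0.99999 = -0.005331 + 0.996153 = 0.990822.
Inverse-square distance factor (a/d)² = 1.0153² = 1.030834.
Q̄ = (S_0/π) × 1.030834 × [bracket] = (1828/π) × 1.030834 × 0.990822 = 594.31 W/m².
Daily total = Q̄ × 30.00 h × 3600 s/h = 594.31 × 30.00 × 3600 / 10⁶ = 64.19 MJ/m².

64.2 MJ/m²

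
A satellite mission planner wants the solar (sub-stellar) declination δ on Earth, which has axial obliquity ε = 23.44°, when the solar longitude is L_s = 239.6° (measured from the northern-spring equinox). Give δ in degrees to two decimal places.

δ = -20.07°

sin δ = sin ε · sin L_s = sin 23.44° × sin 239.6° = -0.343098.
δ = arcsin(-0.343098) = -20.07°.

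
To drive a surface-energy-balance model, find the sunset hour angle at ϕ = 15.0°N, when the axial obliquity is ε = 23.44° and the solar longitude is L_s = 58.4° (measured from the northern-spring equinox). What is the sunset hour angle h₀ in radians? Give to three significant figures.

h₀ = 1.67 rad

Solar declination: sin δ = sin ε · sin L_s = sin 23.44° × sin 58.4° = 0.33881, so δ = +19.804°.
cos h₀ = −tan ϕ · tan δ = −tan(+15.0°) × tan(+19.804°) = -0.0965, so h₀ = 1.6674 rad = 95.54°.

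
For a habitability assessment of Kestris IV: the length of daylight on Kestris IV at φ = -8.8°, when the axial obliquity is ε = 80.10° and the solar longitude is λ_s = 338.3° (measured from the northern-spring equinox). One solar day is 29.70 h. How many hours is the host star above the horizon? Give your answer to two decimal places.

Solar declination: sin δ = sin ε · sin λ_s = sin 80.10° × sin 338.3° = -0.36424, so δ = -21.361°.
cos H₀ = −tan φ · tan δ = −tan(-8.8°) × tan(-21.361°) = -0.0605, so H₀ = 1.6314 rad = 93.47°.
Daylight = 2H₀/(2π) × 29.70 h = (1.6314/π) × 29.70 = 15.42 h.

15.42 h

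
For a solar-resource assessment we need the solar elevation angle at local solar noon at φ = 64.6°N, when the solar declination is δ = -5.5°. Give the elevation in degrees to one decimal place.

At local noon the hour angle is zero, so the zenith angle equals |φ − δ| = |+64.6° − (-5.500°)| = 70.100°.
Elevation = 90° − 70.100° = 19.9°.

19.9°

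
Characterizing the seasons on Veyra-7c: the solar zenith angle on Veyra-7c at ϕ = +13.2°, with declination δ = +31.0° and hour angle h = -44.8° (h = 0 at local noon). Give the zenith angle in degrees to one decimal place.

cos θ_z = sin ϕ sin δ + cos ϕ cos δ cos h = 0.117609 + 0.592151 = 0.709760.
θ_z = arccos(0.709760) = 44.8°.

θ_z = 44.8°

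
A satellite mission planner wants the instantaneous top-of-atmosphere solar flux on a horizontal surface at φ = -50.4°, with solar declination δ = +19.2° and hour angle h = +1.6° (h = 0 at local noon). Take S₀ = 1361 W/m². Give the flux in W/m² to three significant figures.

cos θ_z = sin φ sin δ + cos φ cos δ cos h = -0.253396 + 0.601733 = 0.348337.
Flux = S₀ · cos θ_z = 1361 × 0.348337 = 474.1 W/m².

474 W/m²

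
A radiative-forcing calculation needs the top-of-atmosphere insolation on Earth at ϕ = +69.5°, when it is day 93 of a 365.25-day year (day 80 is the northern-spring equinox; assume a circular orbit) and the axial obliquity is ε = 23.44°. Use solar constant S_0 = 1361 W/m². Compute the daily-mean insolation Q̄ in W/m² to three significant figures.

Solar longitude: L_s = 360° × (93 − 80)/365.25 = 12.813°.
sin δ = sin 23.44° × sin 12.813° = 0.08822, so δ = +5.061°.
cos h₀ = −tan(+69.5°) tan(+5.061°) = -0.2369, h₀ = 1.8099 rad.
Bracket: h₀ sin ϕ sin δ + cos ϕ cos δ sin h₀ = 1.8099×0.93667×0.08822 + 0.35021×0.99610×0.97154 = 0.149558 + 0.338916 = 0.488474.
Q̄ = (S_0/π) × [bracket] = (1361/π) × 0.488474 = 211.6 W/m².

Q̄ ≈ 212 W/m²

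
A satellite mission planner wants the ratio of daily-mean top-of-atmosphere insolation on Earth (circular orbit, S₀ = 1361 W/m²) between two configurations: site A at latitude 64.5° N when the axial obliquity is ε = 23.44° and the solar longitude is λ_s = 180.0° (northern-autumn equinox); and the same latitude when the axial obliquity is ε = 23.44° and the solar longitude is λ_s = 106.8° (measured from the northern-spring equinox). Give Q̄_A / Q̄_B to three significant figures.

Q̄_A / Q̄_B ≈ 0.392

— Configuration A (φ=+64.5°):
Solar declination: sin δ = sin ε · sin λ_s = sin 23.44° × sin 180.0° = 0.00000, so δ = +0.000°.
cos H₀ = −tan(+64.5°) tan(+0.000°) = -0.0000, H₀ = 1.5708 rad.
Bracket: H₀ sin φ sin δ + cos φ cos δ sin H₀ = 1.5708×0.90259×0.00000 + 0.43051×1.00000×1.00000 = 0.000000 + 0.430510 = 0.430510.
Q̄ = (S₀/π) × [bracket] = (1361/π) × 0.430510 = 186.51 W/m².
— Configuration B (φ=+64.5°):
Solar declination: sin δ = sin ε · sin λ_s = sin 23.44° × sin 106.8° = 0.38081, so δ = +22.384°.
cos H₀ = −tan(+64.5°) tan(+22.384°) = -0.8634, H₀ = 2.6129 rad.
Bracket: H₀ sin φ sin δ + cos φ cos δ sin H₀ = 2.6129×0.90259×0.38081 + 0.43051×0.92465×0.50444 = 0.898094 + 0.200803 = 1.098897.
Q̄ = (S₀/π) × [bracket] = (1361/π) × 1.098897 = 476.06 W/m².
Ratio Q̄_A / Q̄_B = 186.51 / 476.06 = 0.3918.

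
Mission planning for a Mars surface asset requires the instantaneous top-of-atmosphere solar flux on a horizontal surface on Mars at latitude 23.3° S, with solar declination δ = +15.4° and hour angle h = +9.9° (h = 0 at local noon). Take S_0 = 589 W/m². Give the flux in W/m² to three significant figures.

cos θ_z = sin ϕ sin δ + cos ϕ cos δ cos h = -0.105040 + 0.872285 = 0.767245.
Flux = S_0 · cos θ_z = 589 × 0.767245 = 451.9 W/m².

452 W/m²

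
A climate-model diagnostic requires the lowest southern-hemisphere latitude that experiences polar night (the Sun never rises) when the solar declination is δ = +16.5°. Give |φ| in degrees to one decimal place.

|φ| = 73.5°

Polar night requires cos H₀ = −tan φ tan δ ≥ 1, i.e. tan φ tan δ ≤ −1.
The boundary is |tan φ| · |tan δ| = 1, so |φ| = 90° − |δ| = 90° − 16.5° = 73.5° in the southern hemisphere.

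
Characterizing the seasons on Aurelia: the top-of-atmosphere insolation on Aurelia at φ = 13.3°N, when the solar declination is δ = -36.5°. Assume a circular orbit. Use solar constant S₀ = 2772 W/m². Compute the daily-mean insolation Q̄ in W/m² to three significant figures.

Q̄ ≈ 511 W/m²

cos H₀ = −tan(+13.3°) tan(-36.500°) = 0.1749, H₀ = 1.3950 rad.
Bracket: H₀ sin φ sin δ + cos φ cos δ sin H₀ = 1.3950×0.23005×-0.59482 + 0.97318×0.80386×0.98458 = -0.190889 + 0.770237 = 0.579348.
Q̄ = (S₀/π) × [bracket] = (2772/π) × 0.579348 = 511.2 W/m².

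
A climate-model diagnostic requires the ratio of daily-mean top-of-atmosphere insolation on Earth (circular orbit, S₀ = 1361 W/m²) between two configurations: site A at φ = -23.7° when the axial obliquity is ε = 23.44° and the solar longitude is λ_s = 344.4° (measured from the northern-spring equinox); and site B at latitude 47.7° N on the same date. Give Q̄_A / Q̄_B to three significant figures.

Q̄_A / Q̄_B ≈ 1.78

— Configuration A (φ=-23.7°):
Solar declination: sin δ = sin ε · sin λ_s = sin 23.44° × sin 344.4° = -0.10697, so δ = -6.141°.
cos H₀ = −tan(-23.7°) tan(-6.141°) = -0.0472, H₀ = 1.6180 rad.
Bracket: H₀ sin φ sin δ + cos φ cos δ sin H₀ = 1.6180×-0.40195×-0.10697 + 0.91566×0.99426×0.99888 = 0.069568 + 0.909384 = 0.978952.
Q̄ = (S₀/π) × [bracket] = (1361/π) × 0.978952 = 424.10 W/m².
— Configuration B (φ=+47.7°):
cos H₀ = −tan(+47.7°) tan(-6.141°) = 0.1182, H₀ = 1.4523 rad.
Bracket: H₀ sin φ sin δ + cos φ cos δ sin H₀ = 1.4523×0.73963×-0.10697 + 0.67301×0.99426×0.99298 = -0.114903 + 0.664450 = 0.549547.
Q̄ = (S₀/π) × [bracket] = (1361/π) × 0.549547 = 238.07 W/m².
Ratio Q̄_A / Q̄_B = 424.10 / 238.07 = 1.781.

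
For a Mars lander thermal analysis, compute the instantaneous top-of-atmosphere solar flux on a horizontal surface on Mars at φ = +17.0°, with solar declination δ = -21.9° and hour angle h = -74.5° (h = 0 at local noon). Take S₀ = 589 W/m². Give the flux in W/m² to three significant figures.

75.4 W/m²

cos θ_z = sin φ sin δ + cos φ cos δ cos h = -0.109051 + 0.237119 = 0.128068.
Flux = S₀ · cos θ_z = 589 × 0.128068 = 75.43 W/m².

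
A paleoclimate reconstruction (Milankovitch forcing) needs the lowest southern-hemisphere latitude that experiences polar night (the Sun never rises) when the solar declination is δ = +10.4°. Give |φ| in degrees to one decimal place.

Polar night requires cos H₀ = −tan φ tan δ ≥ 1, i.e. tan φ tan δ ≤ −1.
The boundary is |tan φ| · |tan δ| = 1, so |φ| = 90° − |δ| = 90° − 10.4° = 79.6° in the southern hemisphere.

|φ| = 79.6°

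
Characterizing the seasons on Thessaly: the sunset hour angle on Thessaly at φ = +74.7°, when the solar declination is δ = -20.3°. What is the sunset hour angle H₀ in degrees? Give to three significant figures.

cos H₀ = −tan φ · tan δ = 1.3522 ≥ 1, so the host star never rises (polar night) and H₀ = 0.

H₀ = 0.00°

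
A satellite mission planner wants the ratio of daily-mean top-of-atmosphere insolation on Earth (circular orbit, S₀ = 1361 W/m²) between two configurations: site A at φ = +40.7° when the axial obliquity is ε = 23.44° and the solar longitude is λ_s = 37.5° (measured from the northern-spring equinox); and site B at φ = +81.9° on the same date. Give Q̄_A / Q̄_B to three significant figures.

— Configuration A (φ=+40.7°):
Solar declination: sin δ = sin ε · sin λ_s = sin 23.44° × sin 37.5° = 0.24216, so δ = +14.014°.
cos H₀ = −tan(+40.7°) tan(+14.014°) = -0.2147, H₀ = 1.7872 rad.
Bracket: H₀ sin φ sin δ + cos φ cos δ sin H₀ = 1.7872×0.65210×0.24216 + 0.75813×0.97024×0.97668 = 0.282221 + 0.718415 = 1.000636.
Q̄ = (S₀/π) × [bracket] = (1361/π) × 1.000636 = 433.50 W/m².
— Configuration B (φ=+81.9°):
cos H₀ = −tan(+81.9°) tan(+14.014°) = -1.7537 ≤ −1 ⇒ polar day, H₀ = π.
Bracket: H₀ sin φ sin δ + cos φ cos δ sin H₀ = 3.1416×0.99002×0.24216 + 0.14090×0.97024×0.00000 = 0.753177 + 0.000000 = 0.753177.
Q̄ = (S₀/π) × [bracket] = (1361/π) × 0.753177 = 326.29 W/m².
Ratio Q̄_A / Q̄_B = 433.50 / 326.29 = 1.329.

Q̄_A / Q̄_B ≈ 1.33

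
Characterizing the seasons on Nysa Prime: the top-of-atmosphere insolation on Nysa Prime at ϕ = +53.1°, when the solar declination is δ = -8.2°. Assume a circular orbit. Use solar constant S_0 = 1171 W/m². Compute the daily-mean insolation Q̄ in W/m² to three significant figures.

cos h₀ = −tan(+53.1°) tan(-8.200°) = 0.1919, h₀ = 1.3777 rad.
Bracket: h₀ sin ϕ sin δ + cos ϕ cos δ sin h₀ = 1.3777×0.79968×-0.14263 + 0.60042×0.98978×0.98141 = -0.157138 + 0.583236 = 0.426098.
Q̄ = (S_0/π) × [bracket] = (1171/π) × 0.426098 = 158.8 W/m².

Q̄ ≈ 159 W/m²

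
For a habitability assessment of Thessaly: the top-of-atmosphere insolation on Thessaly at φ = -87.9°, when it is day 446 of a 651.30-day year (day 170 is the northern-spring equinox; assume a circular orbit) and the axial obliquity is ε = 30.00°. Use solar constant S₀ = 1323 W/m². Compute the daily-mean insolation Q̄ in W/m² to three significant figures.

Q̄ ≈ 0.00 W/m²

Solar longitude: λ_s = 360° × (446 − 170)/651.30 = 152.556°.
sin δ = sin 30.00° × sin 152.556° = 0.23044, so δ = +13.323°.
cos H₀ = −tan(-87.9°) tan(+13.323°) = 6.4582 ≥ 1 ⇒ polar night, H₀ = 0 and Q̄ = 0.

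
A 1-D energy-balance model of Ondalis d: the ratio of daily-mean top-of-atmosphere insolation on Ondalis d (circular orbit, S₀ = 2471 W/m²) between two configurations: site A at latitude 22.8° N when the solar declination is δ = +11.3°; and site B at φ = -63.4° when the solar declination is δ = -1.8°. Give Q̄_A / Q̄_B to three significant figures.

— Configuration A (φ=+22.8°):
cos H₀ = −tan(+22.8°) tan(+11.300°) = -0.0840, H₀ = 1.6549 rad.
Bracket: H₀ sin φ sin δ + cos φ cos δ sin H₀ = 1.6549×0.38752×0.19595 + 0.92186×0.98061×0.99647 = 0.125664 + 0.900794 = 1.026458.
Q̄ = (S₀/π) × [bracket] = (2471/π) × 1.026458 = 807.35 W/m².
— Configuration B (φ=-63.4°):
cos H₀ = −tan(-63.4°) tan(-1.800°) = -0.0628, H₀ = 1.6336 rad.
Bracket: H₀ sin φ sin δ + cos φ cos δ sin H₀ = 1.6336×-0.89415×-0.03141 + 0.44776×0.99951×0.99803 = 0.045880 + 0.446659 = 0.492539.
Q̄ = (S₀/π) × [bracket] = (2471/π) × 0.492539 = 387.40 W/m².
Ratio Q̄_A / Q̄_B = 807.35 / 387.40 = 2.084.

Q̄_A / Q̄_B ≈ 2.08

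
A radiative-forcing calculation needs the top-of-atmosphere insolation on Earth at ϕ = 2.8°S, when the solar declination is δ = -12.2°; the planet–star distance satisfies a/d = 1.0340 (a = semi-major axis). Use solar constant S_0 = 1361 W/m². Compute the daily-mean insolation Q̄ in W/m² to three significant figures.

Q̄ ≈ 460 W/m²

cos h₀ = −tan(-2.8°) tan(-12.200°) = -0.0106, h₀ = 1.5814 rad.
Bracket: h₀ sin ϕ sin δ + cos ϕ cos δ sin h₀ = 1.5814×-0.04885×-0.21132 + 0.99881×0.97742×0.99994 = 0.016325 + 0.976198 = 0.992523.
Inverse-square distance factor (a/d)² = 1.0340² = 1.069156.
Q̄ = (S_0/π) × 1.069156 × [bracket] = (1361/π) × 1.069156 × 0.992523 = 459.7 W/m².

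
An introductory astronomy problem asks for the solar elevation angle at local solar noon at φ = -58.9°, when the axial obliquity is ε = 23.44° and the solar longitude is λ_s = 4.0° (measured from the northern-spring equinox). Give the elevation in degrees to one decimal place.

Solar declination: sin δ = sin ε · sin λ_s = sin 23.44° × sin 4.0° = 0.02775, so δ = +1.590°.
At local noon the hour angle is zero, so the zenith angle equals |φ − δ| = |-58.9° − (+1.590°)| = 60.490°.
Elevation = 90° − 60.490° = 29.5°.

29.5°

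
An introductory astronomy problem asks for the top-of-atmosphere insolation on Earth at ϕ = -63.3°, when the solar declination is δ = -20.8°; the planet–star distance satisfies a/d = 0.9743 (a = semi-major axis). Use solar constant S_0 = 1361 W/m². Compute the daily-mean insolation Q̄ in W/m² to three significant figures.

cos h₀ = −tan(-63.3°) tan(-20.800°) = -0.7553, h₀ = 2.4269 rad.
Bracket: h₀ sin ϕ sin δ + cos ϕ cos δ sin h₀ = 2.4269×-0.89337×-0.35511 + 0.44932×0.93483×0.65541 = 0.769921 + 0.275297 = 1.045218.
Inverse-square distance factor (a/d)² = 0.9743² = 0.949260.
Q̄ = (S_0/π) × 0.949260 × [bracket] = (1361/π) × 0.949260 × 1.045218 = 429.8 W/m².

Q̄ ≈ 430 W/m²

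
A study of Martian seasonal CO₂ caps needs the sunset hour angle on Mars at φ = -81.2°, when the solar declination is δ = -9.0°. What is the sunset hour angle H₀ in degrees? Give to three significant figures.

H₀ = 180°

Sunrise equation: cos H₀ = −tan φ · tan δ = -1.0231 ≤ −1, so the Sun never sets (polar day) and H₀ = π.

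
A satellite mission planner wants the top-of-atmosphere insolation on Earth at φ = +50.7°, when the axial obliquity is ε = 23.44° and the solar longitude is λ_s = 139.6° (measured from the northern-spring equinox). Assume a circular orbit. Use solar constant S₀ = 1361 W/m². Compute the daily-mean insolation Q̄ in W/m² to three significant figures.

Solar declination: sin δ = sin ε · sin λ_s = sin 23.44° × sin 139.6° = 0.25781, so δ = +14.940°.
cos H₀ = −tan(+50.7°) tan(+14.940°) = -0.3260, H₀ = 1.9029 rad.
Bracket: H₀ sin φ sin δ + cos φ cos δ sin H₀ = 1.9029×0.77384×0.25781 + 0.63338×0.96619×0.94537 = 0.379636 + 0.578534 = 0.958170.
Q̄ = (S₀/π) × [bracket] = (1361/π) × 0.958170 = 415.1 W/m².

Q̄ ≈ 415 W/m²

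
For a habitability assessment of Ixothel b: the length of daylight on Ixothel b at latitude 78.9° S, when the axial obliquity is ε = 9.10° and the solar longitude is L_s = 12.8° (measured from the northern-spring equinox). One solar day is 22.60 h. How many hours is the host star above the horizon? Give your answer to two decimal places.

Solar declination: sin δ = sin ε · sin L_s = sin 9.10° × sin 12.8° = 0.03504, so δ = +2.008°.
cos h₀ = −tan ϕ · tan δ = −tan(-78.9°) × tan(+2.008°) = 0.1787, so h₀ = 1.3911 rad = 79.71°.
Daylight = 2h₀/(2π) × 22.60 h = (1.3911/π) × 22.60 = 10.01 h.

10.01 h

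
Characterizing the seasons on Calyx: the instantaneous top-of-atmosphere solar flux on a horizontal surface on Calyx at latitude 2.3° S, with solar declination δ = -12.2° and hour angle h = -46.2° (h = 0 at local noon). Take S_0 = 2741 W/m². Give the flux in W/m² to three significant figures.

1.88e+03 W/m²

cos θ_z = sin ϕ sin δ + cos ϕ cos δ cos h = 0.008481 + 0.675967 = 0.684448.
Flux = S_0 · cos θ_z = 2741 × 0.684448 = 1876 W/m².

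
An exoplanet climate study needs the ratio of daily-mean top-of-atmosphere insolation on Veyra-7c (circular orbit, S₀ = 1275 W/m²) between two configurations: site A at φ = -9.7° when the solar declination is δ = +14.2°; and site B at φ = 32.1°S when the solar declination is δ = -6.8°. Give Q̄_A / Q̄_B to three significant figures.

— Configuration A (φ=-9.7°):
cos H₀ = −tan(-9.7°) tan(+14.200°) = 0.0433, H₀ = 1.5275 rad.
Bracket: H₀ sin φ sin δ + cos φ cos δ sin H₀ = 1.5275×-0.16849×0.24531 + 0.98570×0.96945×0.99906 = -0.063135 + 0.954689 = 0.891554.
Q̄ = (S₀/π) × [bracket] = (1275/π) × 0.891554 = 361.83 W/m².
— Configuration B (φ=-32.1°):
cos H₀ = −tan(-32.1°) tan(-6.800°) = -0.0748, H₀ = 1.6457 rad.
Bracket: H₀ sin φ sin δ + cos φ cos δ sin H₀ = 1.6457×-0.53140×-0.11840 + 0.84712×0.99297×0.99720 = 0.103544 + 0.838809 = 0.942353.
Q̄ = (S₀/π) × [bracket] = (1275/π) × 0.942353 = 382.45 W/m².
Ratio Q̄_A / Q̄_B = 361.83 / 382.45 = 0.9461.

Q̄_A / Q̄_B ≈ 0.946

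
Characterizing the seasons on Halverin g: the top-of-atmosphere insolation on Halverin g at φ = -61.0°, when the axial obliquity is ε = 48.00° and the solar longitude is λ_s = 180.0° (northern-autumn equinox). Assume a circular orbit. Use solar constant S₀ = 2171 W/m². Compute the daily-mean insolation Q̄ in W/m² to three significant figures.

Q̄ ≈ 335 W/m²

Solar declination: sin δ = sin ε · sin λ_s = sin 48.00° × sin 180.0° = 0.00000, so δ = +0.000°.
cos H₀ = −tan(-61.0°) tan(+0.000°) = 0.0000, H₀ = 1.5708 rad.
Bracket: H₀ sin φ sin δ + cos φ cos δ sin H₀ = 1.5708×-0.87462×0.00000 + 0.48481×1.00000×1.00000 = -0.000000 + 0.484810 = 0.484810.
Q̄ = (S₀/π) × [bracket] = (2171/π) × 0.484810 = 335.0 W/m².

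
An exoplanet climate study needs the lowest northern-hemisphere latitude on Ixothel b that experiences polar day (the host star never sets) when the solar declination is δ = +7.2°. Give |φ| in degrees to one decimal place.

Polar day requires cos H₀ = −tan φ tan δ ≤ −1, i.e. tan φ tan δ ≥ 1.
The boundary is |tan φ| · |tan δ| = 1, so |φ| = 90° − |δ| = 90° − 7.2° = 82.8° in the northern hemisphere.

|φ| = 82.8°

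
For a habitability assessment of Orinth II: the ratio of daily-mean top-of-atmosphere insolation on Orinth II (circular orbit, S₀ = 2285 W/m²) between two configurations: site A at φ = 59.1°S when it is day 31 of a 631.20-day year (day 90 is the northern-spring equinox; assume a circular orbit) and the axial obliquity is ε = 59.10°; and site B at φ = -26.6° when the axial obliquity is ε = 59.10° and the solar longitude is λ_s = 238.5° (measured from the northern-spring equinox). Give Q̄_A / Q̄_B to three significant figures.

Q̄_A / Q̄_B ≈ 1.07

— Configuration A (φ=-59.1°):
Solar longitude: λ_s = 360° × (31 − 90)/631.20 = -33.650°, i.e. -33.650° + 360° = 326.350°.
sin δ = sin 59.10° × sin 326.350° = -0.47547, so δ = -28.390°.
cos H₀ = −tan(-59.1°) tan(-28.390°) = -0.9031, H₀ = 2.6977 rad.
Bracket: H₀ sin φ sin δ + cos φ cos δ sin H₀ = 2.6977×-0.85806×-0.47547 + 0.51354×0.87973×0.42950 = 1.100612 + 0.194038 = 1.294650.
Q̄ = (S₀/π) × [bracket] = (2285/π) × 1.294650 = 941.65 W/m².
— Configuration B (φ=-26.6°):
Solar declination: sin δ = sin ε · sin λ_s = sin 59.10° × sin 238.5° = -0.73162, so δ = -47.022°.
cos H₀ = −tan(-26.6°) tan(-47.022°) = -0.5374, H₀ = 2.1382 rad.
Bracket: H₀ sin φ sin δ + cos φ cos δ sin H₀ = 2.1382×-0.44776×-0.73162 + 0.89415×0.68171×0.84331 = 0.700453 + 0.514040 = 1.214493.
Q̄ = (S₀/π) × [bracket] = (2285/π) × 1.214493 = 883.35 W/m².
Ratio Q̄_A / Q̄_B = 941.65 / 883.35 = 1.066.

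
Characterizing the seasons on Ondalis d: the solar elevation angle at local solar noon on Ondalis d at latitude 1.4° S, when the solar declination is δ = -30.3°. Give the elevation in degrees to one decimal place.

At local noon the hour angle is zero, so the zenith angle equals |ϕ − δ| = |-1.4° − (-30.300°)| = 28.900°.
Elevation = 90° − 28.900° = 61.1°.

61.1°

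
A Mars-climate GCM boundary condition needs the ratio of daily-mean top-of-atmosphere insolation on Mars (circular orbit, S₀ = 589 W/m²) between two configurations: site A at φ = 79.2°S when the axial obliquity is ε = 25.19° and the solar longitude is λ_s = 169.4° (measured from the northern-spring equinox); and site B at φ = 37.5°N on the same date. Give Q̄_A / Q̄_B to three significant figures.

— Configuration A (φ=-79.2°):
Solar declination: sin δ = sin ε · sin λ_s = sin 25.19° × sin 169.4° = 0.07829, so δ = +4.490°.
cos H₀ = −tan(-79.2°) tan(+4.490°) = 0.4117, H₀ = 1.1465 rad.
Bracket: H₀ sin φ sin δ + cos φ cos δ sin H₀ = 1.1465×-0.98229×0.07829 + 0.18738×0.99693×0.91132 = -0.088170 + 0.170239 = 0.082069.
Q̄ = (S₀/π) × [bracket] = (589/π) × 0.082069 = 15.387 W/m².
— Configuration B (φ=+37.5°):
cos H₀ = −tan(+37.5°) tan(+4.490°) = -0.0603, H₀ = 1.6311 rad.
Bracket: H₀ sin φ sin δ + cos φ cos δ sin H₀ = 1.6311×0.60876×0.07829 + 0.79335×0.99693×0.99818 = 0.077738 + 0.789475 = 0.867213.
Q̄ = (S₀/π) × [bracket] = (589/π) × 0.867213 = 162.59 W/m².
Ratio Q̄_A / Q̄_B = 15.387 / 162.59 = 0.09464.

Q̄_A / Q̄_B ≈ 0.0946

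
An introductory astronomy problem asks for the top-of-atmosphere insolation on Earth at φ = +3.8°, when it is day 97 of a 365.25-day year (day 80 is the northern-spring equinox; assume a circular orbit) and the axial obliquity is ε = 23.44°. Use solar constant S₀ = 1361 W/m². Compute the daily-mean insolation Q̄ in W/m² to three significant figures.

Solar longitude: λ_s = 360° × (97 − 80)/365.25 = 16.756°.
sin δ = sin 23.44° × sin 16.756° = 0.11468, so δ = +6.585°.
cos H₀ = −tan(+3.8°) tan(+6.585°) = -0.0077, H₀ = 1.5785 rad.
Bracket: H₀ sin φ sin δ + cos φ cos δ sin H₀ = 1.5785×0.06627×0.11468 + 0.99780×0.99340×0.99997 = 0.011996 + 0.991185 = 1.003181.
Q̄ = (S₀/π) × [bracket] = (1361/π) × 1.003181 = 434.6 W/m².

Q̄ ≈ 435 W/m²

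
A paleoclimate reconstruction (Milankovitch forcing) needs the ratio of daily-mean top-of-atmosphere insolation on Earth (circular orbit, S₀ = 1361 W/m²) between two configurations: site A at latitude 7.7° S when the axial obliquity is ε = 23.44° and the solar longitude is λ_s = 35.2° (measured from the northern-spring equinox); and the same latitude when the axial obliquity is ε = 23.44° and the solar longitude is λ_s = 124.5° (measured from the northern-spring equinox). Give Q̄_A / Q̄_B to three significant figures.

Q̄_A / Q̄_B ≈ 1.06

— Configuration A (φ=-7.7°):
Solar declination: sin δ = sin ε · sin λ_s = sin 23.44° × sin 35.2° = 0.22930, so δ = +13.256°.
cos H₀ = −tan(-7.7°) tan(+13.256°) = 0.0319, H₀ = 1.5389 rad.
Bracket: H₀ sin φ sin δ + cos φ cos δ sin H₀ = 1.5389×-0.13399×0.22930 + 0.99098×0.97336×0.99949 = -0.047281 + 0.964088 = 0.916807.
Q̄ = (S₀/π) × [bracket] = (1361/π) × 0.916807 = 397.18 W/m².
— Configuration B (φ=-7.7°):
Solar declination: sin δ = sin ε · sin λ_s = sin 23.44° × sin 124.5° = 0.32783, so δ = +19.137°.
cos H₀ = −tan(-7.7°) tan(+19.137°) = 0.0469, H₀ = 1.5239 rad.
Bracket: H₀ sin φ sin δ + cos φ cos δ sin H₀ = 1.5239×-0.13399×0.32783 + 0.99098×0.94474×0.99890 = -0.066939 + 0.935189 = 0.868250.
Q̄ = (S₀/π) × [bracket] = (1361/π) × 0.868250 = 376.14 W/m².
Ratio Q̄_A / Q̄_B = 397.18 / 376.14 = 1.056.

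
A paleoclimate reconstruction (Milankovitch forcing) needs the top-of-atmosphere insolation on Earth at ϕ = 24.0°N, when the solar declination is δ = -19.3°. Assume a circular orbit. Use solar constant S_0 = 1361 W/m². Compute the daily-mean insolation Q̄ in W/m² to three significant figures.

Q̄ ≈ 287 W/m²

cos h₀ = −tan(+24.0°) tan(-19.300°) = 0.1559, h₀ = 1.4142 rad.
Bracket: h₀ sin ϕ sin δ + cos ϕ cos δ sin h₀ = 1.4142×0.40674×-0.33051 + 0.91355×0.94380×0.98777 = -0.190113 + 0.851664 = 0.661551.
Q̄ = (S_0/π) × [bracket] = (1361/π) × 0.661551 = 286.6 W/m².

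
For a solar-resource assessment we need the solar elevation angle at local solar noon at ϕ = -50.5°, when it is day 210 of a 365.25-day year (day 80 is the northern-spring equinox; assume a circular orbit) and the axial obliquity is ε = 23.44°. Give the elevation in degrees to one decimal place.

21.3°

Solar longitude: L_s = 360° × (210 − 80)/365.25 = 128.131°.
sin δ = sin 23.44° × sin 128.131° = 0.31290, so δ = +18.234°.
At local noon the hour angle is zero, so the zenith angle equals |ϕ − δ| = |-50.5° − (+18.234°)| = 68.734°.
Elevation = 90° − 68.734° = 21.3°.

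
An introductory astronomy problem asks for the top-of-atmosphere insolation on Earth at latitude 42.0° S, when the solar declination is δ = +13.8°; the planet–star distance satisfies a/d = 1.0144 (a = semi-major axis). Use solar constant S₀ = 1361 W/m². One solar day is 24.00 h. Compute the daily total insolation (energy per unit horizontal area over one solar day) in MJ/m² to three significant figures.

cos H₀ = −tan(-42.0°) tan(+13.800°) = 0.2212, H₀ = 1.3478 rad.
Bracket: H₀ sin φ sin δ + cos φ cos δ sin H₀ = 1.3478×-0.66913×0.23853 + 0.74314×0.97113×0.97524 = -0.215119 + 0.703817 = 0.488698.
Inverse-square distance factor (a/d)² = 1.0144² = 1.029007.
Q̄ = (S₀/π) × 1.029007 × [bracket] = (1361/π) × 1.029007 × 0.488698 = 217.85 W/m².
Daily total = Q̄ × 24.00 h × 3600 s/h = 217.85 × 24.00 × 3600 / 10⁶ = 18.82 MJ/m².

18.8 MJ/m²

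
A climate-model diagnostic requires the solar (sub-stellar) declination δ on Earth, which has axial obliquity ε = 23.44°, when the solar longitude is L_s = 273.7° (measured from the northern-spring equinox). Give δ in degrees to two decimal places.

δ = -23.39°

sin δ = sin ε · sin L_s = sin 23.44° × sin 273.7° = -0.396959.
δ = arcsin(-0.396959) = -23.39°.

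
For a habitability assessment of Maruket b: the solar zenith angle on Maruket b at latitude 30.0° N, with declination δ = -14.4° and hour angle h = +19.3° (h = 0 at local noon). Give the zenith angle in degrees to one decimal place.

cos θ_z = sin ϕ sin δ + cos ϕ cos δ cos h = -0.124345 + 0.791677 = 0.667332.
θ_z = arccos(0.667332) = 48.1°.

θ_z = 48.1°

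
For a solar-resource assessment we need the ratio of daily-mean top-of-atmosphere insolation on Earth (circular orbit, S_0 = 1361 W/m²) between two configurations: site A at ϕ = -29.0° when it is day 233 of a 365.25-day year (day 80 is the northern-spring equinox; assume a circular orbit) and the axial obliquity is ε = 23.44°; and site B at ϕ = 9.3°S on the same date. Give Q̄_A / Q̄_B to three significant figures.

Q̄_A / Q̄_B ≈ 0.778

— Configuration A (ϕ=-29.0°):
Solar longitude: L_s = 360° × (233 − 80)/365.25 = 150.801°.
sin δ = sin 23.44° × sin 150.801° = 0.19406, so δ = +11.190°.
cos h₀ = −tan(-29.0°) tan(+11.190°) = 0.1097, h₀ = 1.4609 rad.
Bracket: h₀ sin ϕ sin δ + cos ϕ cos δ sin h₀ = 1.4609×-0.48481×0.19406 + 0.87462×0.98099×0.99397 = -0.137445 + 0.852820 = 0.715375.
Q̄ = (S_0/π) × [bracket] = (1361/π) × 0.715375 = 309.91 W/m².
— Configuration B (ϕ=-9.3°):
cos h₀ = −tan(-9.3°) tan(+11.190°) = 0.0324, h₀ = 1.5384 rad.
Bracket: h₀ sin ϕ sin δ + cos ϕ cos δ sin h₀ = 1.5384×-0.16160×0.19406 + 0.98686×0.98099×0.99948 = -0.048244 + 0.967596 = 0.919352.
Q̄ = (S_0/π) × [bracket] = (1361/π) × 0.919352 = 398.28 W/m².
Ratio Q̄_A / Q̄_B = 309.91 / 398.28 = 0.7781.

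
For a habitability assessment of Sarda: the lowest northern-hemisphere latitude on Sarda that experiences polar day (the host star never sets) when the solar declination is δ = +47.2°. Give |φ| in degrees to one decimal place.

|φ| = 42.8°

Polar day requires cos H₀ = −tan φ tan δ ≤ −1, i.e. tan φ tan δ ≥ 1.
The boundary is |tan φ| · |tan δ| = 1, so |φ| = 90° − |δ| = 90° − 47.2° = 42.8° in the northern hemisphere.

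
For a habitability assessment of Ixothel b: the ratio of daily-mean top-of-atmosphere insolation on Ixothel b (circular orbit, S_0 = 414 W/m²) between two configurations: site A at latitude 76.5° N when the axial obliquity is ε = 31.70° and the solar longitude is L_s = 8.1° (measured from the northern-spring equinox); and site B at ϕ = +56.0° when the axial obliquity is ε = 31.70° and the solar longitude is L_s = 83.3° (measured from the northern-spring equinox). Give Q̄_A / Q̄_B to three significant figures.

Q̄_A / Q̄_B ≈ 0.260

— Configuration A (ϕ=+76.5°):
Solar declination: sin δ = sin ε · sin L_s = sin 31.70° × sin 8.1° = 0.07404, so δ = +4.246°.
cos h₀ = −tan(+76.5°) tan(+4.246°) = -0.3092, h₀ = 1.8852 rad.
Bracket: h₀ sin ϕ sin δ + cos ϕ cos δ sin h₀ = 1.8852×0.97237×0.07404 + 0.23345×0.99726×0.95098 = 0.135724 + 0.221398 = 0.357122.
Q̄ = (S_0/π) × [bracket] = (414/π) × 0.357122 = 47.062 W/m².
— Configuration B (ϕ=+56.0°):
Solar declination: sin δ = sin ε · sin L_s = sin 31.70° × sin 83.3° = 0.52188, so δ = +31.459°.
cos h₀ = −tan(+56.0°) tan(+31.459°) = -0.9070, h₀ = 2.7070 rad.
Bracket: h₀ sin ϕ sin δ + cos ϕ cos δ sin h₀ = 2.7070×0.82904×0.52188 + 0.55919×0.85302×0.42104 = 1.171209 + 0.200836 = 1.372045.
Q̄ = (S_0/π) × [bracket] = (414/π) × 1.372045 = 180.81 W/m².
Ratio Q̄_A / Q̄_B = 47.062 / 180.81 = 0.2603.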